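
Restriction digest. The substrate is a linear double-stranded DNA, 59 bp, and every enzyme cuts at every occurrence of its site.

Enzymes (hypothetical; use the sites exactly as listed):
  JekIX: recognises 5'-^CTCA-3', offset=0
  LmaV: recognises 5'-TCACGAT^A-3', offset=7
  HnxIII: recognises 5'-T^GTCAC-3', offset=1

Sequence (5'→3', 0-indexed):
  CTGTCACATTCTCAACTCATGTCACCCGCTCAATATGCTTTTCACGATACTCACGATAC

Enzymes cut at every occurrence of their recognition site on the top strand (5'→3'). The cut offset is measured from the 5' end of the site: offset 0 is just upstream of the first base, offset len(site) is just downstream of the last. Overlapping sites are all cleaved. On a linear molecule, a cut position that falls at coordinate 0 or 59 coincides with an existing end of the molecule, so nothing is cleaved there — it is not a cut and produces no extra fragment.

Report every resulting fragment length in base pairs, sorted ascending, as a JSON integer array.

[1,2,2,5,5,8,8,8,20]

Scan for sites:
  JekIX (CTCA, off=0): starts [10, 15, 28, 49] → cuts [10, 15, 28, 49]
  LmaV (TCACGATA, off=7): starts [41, 50] → cuts [48, 57]
  HnxIII (TGTCAC, off=1): starts [1, 19] → cuts [2, 20]

Pooled cuts: [2, 10, 15, 20, 28, 48, 49, 57]

Fragment lengths:
  [0,2): 2 bp
  [2,10): 8 bp
  [10,15): 5 bp
  [15,20): 5 bp
  [20,28): 8 bp
  [28,48): 20 bp
  [48,49): 1 bp
  [49,57): 8 bp
  [57,59): 2 bp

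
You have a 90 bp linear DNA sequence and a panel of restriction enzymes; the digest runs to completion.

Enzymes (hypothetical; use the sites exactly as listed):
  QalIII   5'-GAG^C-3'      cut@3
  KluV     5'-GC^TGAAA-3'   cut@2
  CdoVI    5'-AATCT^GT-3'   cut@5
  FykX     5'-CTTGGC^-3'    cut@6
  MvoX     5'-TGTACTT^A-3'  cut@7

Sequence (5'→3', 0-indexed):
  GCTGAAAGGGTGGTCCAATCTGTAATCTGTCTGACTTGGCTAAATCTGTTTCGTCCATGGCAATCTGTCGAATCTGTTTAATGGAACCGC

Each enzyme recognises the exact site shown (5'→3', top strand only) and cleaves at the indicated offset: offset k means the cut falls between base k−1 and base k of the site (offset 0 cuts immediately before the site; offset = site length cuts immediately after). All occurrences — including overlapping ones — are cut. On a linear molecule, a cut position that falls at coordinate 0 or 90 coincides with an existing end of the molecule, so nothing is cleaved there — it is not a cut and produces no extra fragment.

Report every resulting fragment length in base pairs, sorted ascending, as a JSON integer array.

Per-enzyme occurrences:
  QalIII (GAGC, off=3): no sites
  KluV (GCTGAAA, off=2): starts [0] → cuts [2]
  CdoVI (AATCTGT, off=5): starts [16, 23, 42, 61, 70] → cuts [21, 28, 47, 66, 75]
  FykX (CTTGGC, off=6): starts [34] → cuts [40]
  MvoX (TGTACTTA, off=7): no sites

Pooled cuts: [2, 21, 28, 40, 47, 66, 75]

Fragment lengths:
  [0,2): 2 bp
  [2,21): 19 bp
  [21,28): 7 bp
  [28,40): 12 bp
  [40,47): 7 bp
  [47,66): 19 bp
  [66,75): 9 bp
  [75,90): 15 bp

[2,7,7,9,12,15,19,19]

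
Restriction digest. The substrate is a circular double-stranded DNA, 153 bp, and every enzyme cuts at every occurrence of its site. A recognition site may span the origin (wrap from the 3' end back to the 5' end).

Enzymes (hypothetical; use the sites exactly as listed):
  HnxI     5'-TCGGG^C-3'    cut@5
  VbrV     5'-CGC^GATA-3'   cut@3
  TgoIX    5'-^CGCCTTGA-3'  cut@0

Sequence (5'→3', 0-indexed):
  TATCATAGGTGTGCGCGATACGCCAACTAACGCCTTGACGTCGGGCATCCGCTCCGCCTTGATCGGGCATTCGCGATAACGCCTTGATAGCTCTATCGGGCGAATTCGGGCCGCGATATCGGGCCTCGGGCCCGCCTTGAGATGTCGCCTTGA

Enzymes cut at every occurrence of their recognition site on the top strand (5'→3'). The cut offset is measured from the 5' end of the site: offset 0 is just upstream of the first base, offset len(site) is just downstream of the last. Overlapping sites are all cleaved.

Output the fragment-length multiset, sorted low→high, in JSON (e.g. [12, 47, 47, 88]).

[2,4,5,7,7,9,9,10,13,13,14,15,21,24]

Per-enzyme occurrences:
  HnxI TCGGGC/5: at [40, 62, 95, 105, 118, 125] ⇒ [45, 67, 100, 110, 123, 130]
  VbrV CGCGATA/3: at [13, 71, 111] ⇒ [16, 74, 114]
  TgoIX CGCCTTGA/0: at [30, 54, 79, 132, 145] ⇒ [30, 54, 79, 132, 145]

All cut coordinates (distinct, sorted): [16, 30, 45, 54, 67, 74, 79, 100, 110, 114, 123, 130, 132, 145]

Fragment lengths:
  16→30: 14 bp
  30→45: 15 bp
  45→54: 9 bp
  54→67: 13 bp
  67→74: 7 bp
  74→79: 5 bp
  79→100: 21 bp
  100→110: 10 bp
  110→114: 4 bp
  114→123: 9 bp
  123→130: 7 bp
  130→132: 2 bp
  132→145: 13 bp
  145→16 (wrap): 153-145+16 = 24 bp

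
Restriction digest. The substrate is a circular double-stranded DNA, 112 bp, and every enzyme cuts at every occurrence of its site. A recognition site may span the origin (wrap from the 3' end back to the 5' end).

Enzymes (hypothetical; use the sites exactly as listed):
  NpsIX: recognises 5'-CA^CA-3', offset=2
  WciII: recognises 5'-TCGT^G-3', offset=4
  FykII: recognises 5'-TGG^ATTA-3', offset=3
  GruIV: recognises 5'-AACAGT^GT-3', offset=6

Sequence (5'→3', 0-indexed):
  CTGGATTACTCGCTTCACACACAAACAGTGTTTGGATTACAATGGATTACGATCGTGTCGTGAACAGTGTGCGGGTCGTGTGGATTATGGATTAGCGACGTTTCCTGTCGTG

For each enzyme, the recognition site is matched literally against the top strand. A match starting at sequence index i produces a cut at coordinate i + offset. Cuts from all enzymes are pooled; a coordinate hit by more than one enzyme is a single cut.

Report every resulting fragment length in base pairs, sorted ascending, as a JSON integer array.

[2,2,4,5,5,6,7,7,8,10,11,11,13,21]

Site scan:
  NpsIX (CACA, off=2): starts [15, 17, 19] → cuts [17, 19, 21]
  WciII (TCGTG, off=4): starts [52, 57, 75, 107] → cuts [56, 61, 79, 111]
  FykII (TGGATTA, off=3): starts [1, 32, 42, 80, 87] → cuts [4, 35, 45, 83, 90]
  GruIV (AACAGTGT, off=6): starts [23, 62] → cuts [29, 68]

All cut coordinates (distinct, sorted): [4, 17, 19, 21, 29, 35, 45, 56, 61, 68, 79, 83, 90, 111]

Fragments:
  4→17: 13 bp
  17→19: 2 bp
  19→21: 2 bp
  21→29: 8 bp
  29→35: 6 bp
  35→45: 10 bp
  45→56: 11 bp
  56→61: 5 bp
  61→68: 7 bp
  68→79: 11 bp
  79→83: 4 bp
  83→90: 7 bp
  90→111: 21 bp
  111→4 (wrap): 112-111+4 = 5 bp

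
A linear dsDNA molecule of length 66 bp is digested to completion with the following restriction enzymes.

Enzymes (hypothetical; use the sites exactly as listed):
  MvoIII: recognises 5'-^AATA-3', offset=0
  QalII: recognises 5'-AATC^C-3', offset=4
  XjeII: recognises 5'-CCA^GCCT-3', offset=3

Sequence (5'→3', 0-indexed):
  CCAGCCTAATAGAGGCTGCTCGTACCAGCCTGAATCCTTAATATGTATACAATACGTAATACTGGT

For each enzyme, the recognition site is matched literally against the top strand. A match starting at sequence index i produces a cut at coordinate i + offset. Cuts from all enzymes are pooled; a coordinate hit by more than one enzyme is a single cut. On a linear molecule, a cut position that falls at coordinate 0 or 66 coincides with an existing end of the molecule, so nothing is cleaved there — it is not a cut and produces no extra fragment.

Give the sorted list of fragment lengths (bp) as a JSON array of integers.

[3,3,4,7,9,9,11,20]

Scan for sites:
  MvoIII AATA/0: at [7, 39, 50, 57] ⇒ [7, 39, 50, 57]
  QalII AATCC/4: at [32] ⇒ [36]
  XjeII CCAGCCT/3: at [0, 24] ⇒ [3, 27]

All cut coordinates (distinct, sorted): [3, 7, 27, 36, 39, 50, 57]

Fragment lengths:
  [0,3): 3 bp
  [3,7): 4 bp
  [7,27): 20 bp
  [27,36): 9 bp
  [36,39): 3 bp
  [39,50): 11 bp
  [50,57): 7 bp
  [57,66): 9 bp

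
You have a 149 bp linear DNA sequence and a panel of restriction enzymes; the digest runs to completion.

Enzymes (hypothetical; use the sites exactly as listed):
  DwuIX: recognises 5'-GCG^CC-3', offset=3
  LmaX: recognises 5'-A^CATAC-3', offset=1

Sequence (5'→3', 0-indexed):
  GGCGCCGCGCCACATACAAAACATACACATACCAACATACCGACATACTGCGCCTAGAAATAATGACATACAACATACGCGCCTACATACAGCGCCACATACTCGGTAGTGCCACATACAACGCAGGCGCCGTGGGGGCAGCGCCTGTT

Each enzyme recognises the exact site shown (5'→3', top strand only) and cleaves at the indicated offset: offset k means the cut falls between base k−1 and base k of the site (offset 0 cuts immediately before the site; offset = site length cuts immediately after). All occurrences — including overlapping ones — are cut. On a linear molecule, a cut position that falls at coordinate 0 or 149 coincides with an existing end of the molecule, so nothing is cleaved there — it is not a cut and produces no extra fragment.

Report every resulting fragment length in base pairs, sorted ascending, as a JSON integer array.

[3,3,4,4,5,6,6,7,8,8,8,9,9,9,14,14,15,17]

Scan for sites:
  DwuIX (GCGCC, off=3): starts [1, 6, 49, 78, 91, 126, 140] → cuts [4, 9, 52, 81, 94, 129, 143]
  LmaX (ACATAC, off=1): starts [11, 20, 26, 34, 42, 65, 72, 84, 96, 113] → cuts [12, 21, 27, 35, 43, 66, 73, 85, 97, 114]

All cut coordinates (distinct, sorted): [4, 9, 12, 21, 27, 35, 43, 52, 66, 73, 81, 85, 94, 97, 114, 129, 143]

Fragment lengths:
  [0,4): 4 bp
  [4,9): 5 bp
  [9,12): 3 bp
  [12,21): 9 bp
  [21,27): 6 bp
  [27,35): 8 bp
  [35,43): 8 bp
  [43,52): 9 bp
  [52,66): 14 bp
  [66,73): 7 bp
  [73,81): 8 bp
  [81,85): 4 bp
  [85,94): 9 bp
  [94,97): 3 bp
  [97,114): 17 bp
  [114,129): 15 bp
  [129,143): 14 bp
  [143,149): 6 bp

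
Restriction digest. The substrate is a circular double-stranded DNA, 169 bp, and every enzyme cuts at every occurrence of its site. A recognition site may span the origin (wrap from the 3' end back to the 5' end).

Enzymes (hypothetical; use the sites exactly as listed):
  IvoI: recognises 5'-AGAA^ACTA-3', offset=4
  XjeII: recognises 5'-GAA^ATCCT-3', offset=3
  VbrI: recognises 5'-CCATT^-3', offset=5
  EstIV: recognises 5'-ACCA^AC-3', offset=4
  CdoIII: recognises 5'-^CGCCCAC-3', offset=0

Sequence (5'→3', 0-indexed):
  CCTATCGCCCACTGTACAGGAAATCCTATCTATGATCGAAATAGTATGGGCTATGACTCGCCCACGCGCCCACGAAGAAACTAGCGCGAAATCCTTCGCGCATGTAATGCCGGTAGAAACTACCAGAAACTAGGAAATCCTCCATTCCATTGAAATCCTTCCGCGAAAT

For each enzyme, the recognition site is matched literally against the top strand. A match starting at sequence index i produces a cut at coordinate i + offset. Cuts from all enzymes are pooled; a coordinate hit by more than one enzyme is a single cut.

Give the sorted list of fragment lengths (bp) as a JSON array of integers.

[3,5,7,8,8,10,10,11,13,13,17,28,36]

Per-enzyme occurrences:
  IvoI AGAAACTA/4: at [75, 114, 124] ⇒ [79, 118, 128]
  XjeII GAAATCCT/3: at [19, 87, 133, 151, 164] ⇒ [22, 90, 136, 154, 167]
  VbrI CCATT/5: at [141, 146] ⇒ [146, 151]
  EstIV (ACCAAC, off=4): no sites
  CdoIII CGCCCAC/0: at [5, 58, 66] ⇒ [5, 58, 66]

All cut coordinates (distinct, sorted): [5, 22, 58, 66, 79, 90, 118, 128, 136, 146, 151, 154, 167]

Fragments:
  5→22: 17 bp
  22→58: 36 bp
  58→66: 8 bp
  66→79: 13 bp
  79→90: 11 bp
  90→118: 28 bp
  118→128: 10 bp
  128→136: 8 bp
  136→146: 10 bp
  146→151: 5 bp
  151→154: 3 bp
  154→167: 13 bp
  167→5 (wrap): 169-167+5 = 7 bp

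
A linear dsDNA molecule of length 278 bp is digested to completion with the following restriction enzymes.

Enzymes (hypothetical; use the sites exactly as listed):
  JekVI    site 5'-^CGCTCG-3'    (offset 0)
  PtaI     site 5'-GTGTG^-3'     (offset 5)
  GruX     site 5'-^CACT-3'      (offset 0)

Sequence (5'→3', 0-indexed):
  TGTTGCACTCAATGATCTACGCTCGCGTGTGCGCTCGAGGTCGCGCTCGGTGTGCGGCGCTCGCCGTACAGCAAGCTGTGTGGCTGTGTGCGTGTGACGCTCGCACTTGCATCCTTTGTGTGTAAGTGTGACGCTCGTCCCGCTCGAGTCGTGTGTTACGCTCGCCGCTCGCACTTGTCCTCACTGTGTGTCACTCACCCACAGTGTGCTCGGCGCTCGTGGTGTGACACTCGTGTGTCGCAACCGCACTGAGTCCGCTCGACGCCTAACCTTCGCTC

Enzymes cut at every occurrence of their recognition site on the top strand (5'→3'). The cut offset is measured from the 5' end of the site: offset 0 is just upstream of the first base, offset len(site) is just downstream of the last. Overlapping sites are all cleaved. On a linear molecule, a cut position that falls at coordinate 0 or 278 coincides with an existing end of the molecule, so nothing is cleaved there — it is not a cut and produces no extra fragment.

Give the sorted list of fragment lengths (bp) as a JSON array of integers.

Per-enzyme occurrences:
  JekVI CGCTCG/0: at [19, 31, 43, 57, 97, 131, 140, 158, 165, 213, 255] ⇒ [19, 31, 43, 57, 97, 131, 140, 158, 165, 213, 255]
  PtaI GTGTG/5: at [26, 49, 77, 85, 91, 117, 125, 150, 185, 203, 221, 232] ⇒ [31, 54, 82, 90, 96, 122, 130, 155, 190, 208, 226, 237]
  GruX CACT/0: at [5, 103, 171, 181, 191, 227, 246] ⇒ [5, 103, 171, 181, 191, 227, 246]

Pooled cuts: [5, 19, 31, 43, 54, 57, 82, 90, 96, 97, 103, 122, 130, 131, 140, 155, 158, 165, 171, 181, 190, 191, 208, 213, 226, 227, 237, 246, 255]

Fragments:
  [0,5): 5 bp
  [5,19): 14 bp
  [19,31): 12 bp
  [31,43): 12 bp
  [43,54): 11 bp
  [54,57): 3 bp
  [57,82): 25 bp
  [82,90): 8 bp
  [90,96): 6 bp
  [96,97): 1 bp
  [97,103): 6 bp
  [103,122): 19 bp
  [122,130): 8 bp
  [130,131): 1 bp
  [131,140): 9 bp
  [140,155): 15 bp
  [155,158): 3 bp
  [158,165): 7 bp
  [165,171): 6 bp
  [171,181): 10 bp
  [181,190): 9 bp
  [190,191): 1 bp
  [191,208): 17 bp
  [208,213): 5 bp
  [213,226): 13 bp
  [226,227): 1 bp
  [227,237): 10 bp
  [237,246): 9 bp
  [246,255): 9 bp
  [255,278): 23 bp

[1,1,1,1,3,3,5,5,6,6,6,7,8,8,9,9,9,9,10,10,11,12,12,13,14,15,17,19,23,25]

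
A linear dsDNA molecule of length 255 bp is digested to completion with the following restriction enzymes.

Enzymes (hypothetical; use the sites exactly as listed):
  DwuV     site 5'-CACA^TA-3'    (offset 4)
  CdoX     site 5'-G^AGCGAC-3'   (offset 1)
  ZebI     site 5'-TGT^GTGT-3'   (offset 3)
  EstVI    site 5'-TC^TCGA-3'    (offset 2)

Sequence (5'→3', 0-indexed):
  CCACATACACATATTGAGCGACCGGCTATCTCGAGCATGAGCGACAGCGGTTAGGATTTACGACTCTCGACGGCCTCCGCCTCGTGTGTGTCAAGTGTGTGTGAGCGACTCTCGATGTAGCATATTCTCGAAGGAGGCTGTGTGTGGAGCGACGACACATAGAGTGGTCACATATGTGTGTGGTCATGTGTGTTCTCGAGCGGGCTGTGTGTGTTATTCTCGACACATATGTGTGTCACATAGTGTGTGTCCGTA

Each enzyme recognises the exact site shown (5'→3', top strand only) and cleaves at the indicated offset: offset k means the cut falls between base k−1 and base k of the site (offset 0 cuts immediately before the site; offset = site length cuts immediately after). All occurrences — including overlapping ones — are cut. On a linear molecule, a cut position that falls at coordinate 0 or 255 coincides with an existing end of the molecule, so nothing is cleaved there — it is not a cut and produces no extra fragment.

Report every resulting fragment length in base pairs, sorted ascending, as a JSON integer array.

Scan for sites:
  DwuV (CACATA, off=4): starts [1, 7, 155, 168, 223, 236] → cuts [5, 11, 159, 172, 227, 240]
  CdoX (GAGCGAC, off=1): starts [15, 38, 102, 146] → cuts [16, 39, 103, 147]
  ZebI (TGTGTGT, off=3): starts [84, 95, 138, 174, 186, 205, 207, 229, 243] → cuts [87, 98, 141, 177, 189, 208, 210, 232, 246]
  EstVI (TCTCGA, off=2): starts [28, 64, 109, 125, 193, 217] → cuts [30, 66, 111, 127, 195, 219]

Pooled cuts: [5, 11, 16, 30, 39, 66, 87, 98, 103, 111, 127, 141, 147, 159, 172, 177, 189, 195, 208, 210, 219, 227, 232, 240, 246]

Fragment lengths:
  [0,5): 5 bp
  [5,11): 6 bp
  [11,16): 5 bp
  [16,30): 14 bp
  [30,39): 9 bp
  [39,66): 27 bp
  [66,87): 21 bp
  [87,98): 11 bp
  [98,103): 5 bp
  [103,111): 8 bp
  [111,127): 16 bp
  [127,141): 14 bp
  [141,147): 6 bp
  [147,159): 12 bp
  [159,172): 13 bp
  [172,177): 5 bp
  [177,189): 12 bp
  [189,195): 6 bp
  [195,208): 13 bp
  [208,210): 2 bp
  [210,219): 9 bp
  [219,227): 8 bp
  [227,232): 5 bp
  [232,240): 8 bp
  [240,246): 6 bp
  [246,255): 9 bp

[2,5,5,5,5,5,6,6,6,6,8,8,8,9,9,9,11,12,12,13,13,14,14,16,21,27]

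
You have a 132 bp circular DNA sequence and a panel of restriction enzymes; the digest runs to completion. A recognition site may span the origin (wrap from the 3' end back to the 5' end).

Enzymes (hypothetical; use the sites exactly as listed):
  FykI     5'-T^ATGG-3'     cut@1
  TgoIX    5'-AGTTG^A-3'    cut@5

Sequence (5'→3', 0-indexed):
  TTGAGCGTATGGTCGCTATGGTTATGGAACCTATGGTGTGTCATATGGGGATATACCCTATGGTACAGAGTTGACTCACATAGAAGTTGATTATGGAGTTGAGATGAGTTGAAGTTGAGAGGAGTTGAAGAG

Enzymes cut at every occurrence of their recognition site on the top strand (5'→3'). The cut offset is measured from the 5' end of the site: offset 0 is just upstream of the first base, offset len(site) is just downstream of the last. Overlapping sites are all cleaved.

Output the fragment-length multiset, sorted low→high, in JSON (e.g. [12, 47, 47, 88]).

[3,5,6,6,8,9,9,9,10,10,12,14,15,16]

Per-enzyme occurrences:
  FykI TATGG/1: at [7, 16, 22, 31, 43, 58, 91] ⇒ [8, 17, 23, 32, 44, 59, 92]
  TgoIX AGTTGA/5: at [68, 84, 96, 106, 112, 122, 130] ⇒ [3, 73, 89, 101, 111, 117, 127]

All cut coordinates (distinct, sorted): [3, 8, 17, 23, 32, 44, 59, 73, 89, 92, 101, 111, 117, 127]

Fragments:
  3→8: 5 bp
  8→17: 9 bp
  17→23: 6 bp
  23→32: 9 bp
  32→44: 12 bp
  44→59: 15 bp
  59→73: 14 bp
  73→89: 16 bp
  89→92: 3 bp
  92→101: 9 bp
  101→111: 10 bp
  111→117: 6 bp
  117→127: 10 bp
  127→3 (wrap): 132-127+3 = 8 bp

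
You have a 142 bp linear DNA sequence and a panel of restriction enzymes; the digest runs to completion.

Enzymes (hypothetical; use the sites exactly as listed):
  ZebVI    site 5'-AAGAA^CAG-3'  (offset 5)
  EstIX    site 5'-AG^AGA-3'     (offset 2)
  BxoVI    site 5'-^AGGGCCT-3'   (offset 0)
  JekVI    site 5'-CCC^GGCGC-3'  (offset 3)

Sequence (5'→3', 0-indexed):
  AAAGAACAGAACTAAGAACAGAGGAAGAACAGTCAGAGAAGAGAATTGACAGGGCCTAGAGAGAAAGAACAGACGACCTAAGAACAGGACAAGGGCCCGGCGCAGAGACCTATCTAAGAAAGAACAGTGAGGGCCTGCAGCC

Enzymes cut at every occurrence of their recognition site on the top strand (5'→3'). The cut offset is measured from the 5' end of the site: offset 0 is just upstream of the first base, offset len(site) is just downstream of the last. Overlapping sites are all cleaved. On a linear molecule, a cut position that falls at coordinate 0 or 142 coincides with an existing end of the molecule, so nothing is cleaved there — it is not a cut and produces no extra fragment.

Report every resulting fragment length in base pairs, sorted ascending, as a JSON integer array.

Per-enzyme occurrences:
  ZebVI AAGAACAG/5: at [1, 13, 24, 64, 79, 119] ⇒ [6, 18, 29, 69, 84, 124]
  EstIX AGAGA/2: at [34, 39, 57, 59, 103] ⇒ [36, 41, 59, 61, 105]
  BxoVI AGGGCCT/0: at [50, 129] ⇒ [50, 129]
  JekVI CCCGGCGC/3: at [95] ⇒ [98]

Pooled cuts: [6, 18, 29, 36, 41, 50, 59, 61, 69, 84, 98, 105, 124, 129]

Fragment lengths:
  [0,6): 6 bp
  [6,18): 12 bp
  [18,29): 11 bp
  [29,36): 7 bp
  [36,41): 5 bp
  [41,50): 9 bp
  [50,59): 9 bp
  [59,61): 2 bp
  [61,69): 8 bp
  [69,84): 15 bp
  [84,98): 14 bp
  [98,105): 7 bp
  [105,124): 19 bp
  [124,129): 5 bp
  [129,142): 13 bp

[2,5,5,6,7,7,8,9,9,11,12,13,14,15,19]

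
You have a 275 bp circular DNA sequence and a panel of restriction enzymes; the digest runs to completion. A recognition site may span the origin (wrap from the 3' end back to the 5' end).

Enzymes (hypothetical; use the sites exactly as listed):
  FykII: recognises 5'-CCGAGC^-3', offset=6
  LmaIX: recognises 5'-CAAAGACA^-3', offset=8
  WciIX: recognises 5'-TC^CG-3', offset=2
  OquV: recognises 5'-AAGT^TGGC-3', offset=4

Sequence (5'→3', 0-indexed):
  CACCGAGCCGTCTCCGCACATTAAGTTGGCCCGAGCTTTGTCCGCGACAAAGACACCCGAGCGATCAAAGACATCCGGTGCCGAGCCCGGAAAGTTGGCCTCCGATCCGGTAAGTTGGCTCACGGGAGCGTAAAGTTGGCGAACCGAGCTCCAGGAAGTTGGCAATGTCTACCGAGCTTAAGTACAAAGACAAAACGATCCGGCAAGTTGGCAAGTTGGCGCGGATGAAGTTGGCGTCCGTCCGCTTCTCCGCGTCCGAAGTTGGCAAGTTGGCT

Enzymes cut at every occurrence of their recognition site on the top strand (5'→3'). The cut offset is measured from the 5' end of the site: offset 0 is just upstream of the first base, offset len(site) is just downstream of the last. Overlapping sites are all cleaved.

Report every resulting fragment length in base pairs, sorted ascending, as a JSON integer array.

[2,4,5,6,6,6,6,7,7,7,8,8,8,8,8,8,9,10,10,11,11,12,13,13,13,15,15,18,21]

Scan for sites:
  FykII CCGAGC/6: at [2, 30, 56, 80, 143, 171] ⇒ [8, 36, 62, 86, 149, 177]
  LmaIX CAAAGACA/8: at [47, 65, 184] ⇒ [55, 73, 192]
  WciIX TCCG/2: at [12, 40, 73, 100, 105, 198, 236, 240, 248, 254] ⇒ [14, 42, 75, 102, 107, 200, 238, 242, 250, 256]
  OquV AAGTTGGC/4: at [22, 91, 111, 132, 155, 204, 212, 227, 258, 266] ⇒ [26, 95, 115, 136, 159, 208, 216, 231, 262, 270]

All cut coordinates (distinct, sorted): [8, 14, 26, 36, 42, 55, 62, 73, 75, 86, 95, 102, 107, 115, 136, 149, 159, 177, 192, 200, 208, 216, 231, 238, 242, 250, 256, 262, 270]

Fragments:
  8→14: 6 bp
  14→26: 12 bp
  26→36: 10 bp
  36→42: 6 bp
  42→55: 13 bp
  55→62: 7 bp
  62→73: 11 bp
  73→75: 2 bp
  75→86: 11 bp
  86→95: 9 bp
  95→102: 7 bp
  102→107: 5 bp
  107→115: 8 bp
  115→136: 21 bp
  136→149: 13 bp
  149→159: 10 bp
  159→177: 18 bp
  177→192: 15 bp
  192→200: 8 bp
  200→208: 8 bp
  208→216: 8 bp
  216→231: 15 bp
  231→238: 7 bp
  238→242: 4 bp
  242→250: 8 bp
  250→256: 6 bp
  256→262: 6 bp
  262→270: 8 bp
  270→8 (wrap): 275-270+8 = 13 bp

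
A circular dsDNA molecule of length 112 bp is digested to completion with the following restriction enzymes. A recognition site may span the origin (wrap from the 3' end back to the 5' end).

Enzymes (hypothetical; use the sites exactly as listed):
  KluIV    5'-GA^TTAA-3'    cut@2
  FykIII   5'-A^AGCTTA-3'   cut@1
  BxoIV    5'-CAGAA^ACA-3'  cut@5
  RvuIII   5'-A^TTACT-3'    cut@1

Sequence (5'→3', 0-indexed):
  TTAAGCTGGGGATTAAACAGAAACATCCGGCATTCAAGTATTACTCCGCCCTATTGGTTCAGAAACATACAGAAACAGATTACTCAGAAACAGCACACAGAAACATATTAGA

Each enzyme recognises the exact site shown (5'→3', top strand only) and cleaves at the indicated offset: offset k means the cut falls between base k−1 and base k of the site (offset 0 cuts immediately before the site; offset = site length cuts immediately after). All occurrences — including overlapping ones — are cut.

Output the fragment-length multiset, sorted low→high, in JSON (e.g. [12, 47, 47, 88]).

[5,10,10,10,10,12,13,18,24]

Scan for sites:
  KluIV GATTAA/2: at [10, 110] ⇒ [0, 12]
  FykIII (AAGCTTA, off=1): no sites
  BxoIV CAGAAACA/5: at [17, 59, 69, 84, 97] ⇒ [22, 64, 74, 89, 102]
  RvuIII ATTACT/1: at [39, 78] ⇒ [40, 79]

All cut coordinates (distinct, sorted): [0, 12, 22, 40, 64, 74, 79, 89, 102]

Fragment lengths:
  0→12: 12 bp
  12→22: 10 bp
  22→40: 18 bp
  40→64: 24 bp
  64→74: 10 bp
  74→79: 5 bp
  79→89: 10 bp
  89→102: 13 bp
  102→0 (wrap): 112-102+0 = 10 bp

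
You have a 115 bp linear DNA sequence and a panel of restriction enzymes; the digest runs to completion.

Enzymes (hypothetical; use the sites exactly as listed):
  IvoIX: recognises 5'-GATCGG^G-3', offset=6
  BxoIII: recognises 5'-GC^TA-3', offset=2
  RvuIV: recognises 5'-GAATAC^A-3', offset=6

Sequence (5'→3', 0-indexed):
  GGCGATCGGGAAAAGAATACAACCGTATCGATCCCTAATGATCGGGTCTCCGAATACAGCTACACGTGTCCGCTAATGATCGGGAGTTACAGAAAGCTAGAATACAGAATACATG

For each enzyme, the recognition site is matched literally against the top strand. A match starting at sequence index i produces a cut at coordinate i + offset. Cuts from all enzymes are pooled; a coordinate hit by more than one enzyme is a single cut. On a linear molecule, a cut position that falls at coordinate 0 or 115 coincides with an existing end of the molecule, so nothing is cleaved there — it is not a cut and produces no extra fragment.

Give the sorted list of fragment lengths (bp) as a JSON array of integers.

Per-enzyme occurrences:
  IvoIX GATCGGG/6: at [3, 39, 77] ⇒ [9, 45, 83]
  BxoIII GCTA/2: at [58, 71, 95] ⇒ [60, 73, 97]
  RvuIV GAATACA/6: at [14, 51, 99, 106] ⇒ [20, 57, 105, 112]

All cut coordinates (distinct, sorted): [9, 20, 45, 57, 60, 73, 83, 97, 105, 112]

Fragments:
  [0,9): 9 bp
  [9,20): 11 bp
  [20,45): 25 bp
  [45,57): 12 bp
  [57,60): 3 bp
  [60,73): 13 bp
  [73,83): 10 bp
  [83,97): 14 bp
  [97,105): 8 bp
  [105,112): 7 bp
  [112,115): 3 bp

[3,3,7,8,9,10,11,12,13,14,25]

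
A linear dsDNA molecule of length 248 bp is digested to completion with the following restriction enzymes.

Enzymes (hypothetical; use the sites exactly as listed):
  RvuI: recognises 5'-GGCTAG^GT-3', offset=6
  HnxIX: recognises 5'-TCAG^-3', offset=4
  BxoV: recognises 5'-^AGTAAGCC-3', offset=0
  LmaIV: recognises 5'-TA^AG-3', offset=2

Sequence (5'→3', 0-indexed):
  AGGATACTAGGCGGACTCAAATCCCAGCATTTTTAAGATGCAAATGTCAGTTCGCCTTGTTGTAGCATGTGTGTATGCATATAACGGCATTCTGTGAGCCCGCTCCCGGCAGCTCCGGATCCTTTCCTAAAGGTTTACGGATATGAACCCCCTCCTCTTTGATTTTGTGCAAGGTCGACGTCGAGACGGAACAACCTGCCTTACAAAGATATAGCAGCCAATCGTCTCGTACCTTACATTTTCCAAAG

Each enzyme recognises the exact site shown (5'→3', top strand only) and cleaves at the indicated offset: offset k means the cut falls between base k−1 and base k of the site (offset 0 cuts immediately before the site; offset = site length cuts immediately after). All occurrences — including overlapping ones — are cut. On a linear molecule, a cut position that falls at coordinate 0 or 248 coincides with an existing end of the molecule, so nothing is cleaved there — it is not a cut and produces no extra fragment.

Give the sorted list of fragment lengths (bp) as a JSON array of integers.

Site scan:
  RvuI (GGCTAGGT, off=6): no sites
  HnxIX (TCAG, off=4): starts [46] → cuts [50]
  BxoV (AGTAAGCC, off=0): no sites
  LmaIV (TAAG, off=2): starts [33] → cuts [35]

Pooled cuts: [35, 50]

Fragment lengths:
  [0,35): 35 bp
  [35,50): 15 bp
  [50,248): 198 bp

[15,35,198]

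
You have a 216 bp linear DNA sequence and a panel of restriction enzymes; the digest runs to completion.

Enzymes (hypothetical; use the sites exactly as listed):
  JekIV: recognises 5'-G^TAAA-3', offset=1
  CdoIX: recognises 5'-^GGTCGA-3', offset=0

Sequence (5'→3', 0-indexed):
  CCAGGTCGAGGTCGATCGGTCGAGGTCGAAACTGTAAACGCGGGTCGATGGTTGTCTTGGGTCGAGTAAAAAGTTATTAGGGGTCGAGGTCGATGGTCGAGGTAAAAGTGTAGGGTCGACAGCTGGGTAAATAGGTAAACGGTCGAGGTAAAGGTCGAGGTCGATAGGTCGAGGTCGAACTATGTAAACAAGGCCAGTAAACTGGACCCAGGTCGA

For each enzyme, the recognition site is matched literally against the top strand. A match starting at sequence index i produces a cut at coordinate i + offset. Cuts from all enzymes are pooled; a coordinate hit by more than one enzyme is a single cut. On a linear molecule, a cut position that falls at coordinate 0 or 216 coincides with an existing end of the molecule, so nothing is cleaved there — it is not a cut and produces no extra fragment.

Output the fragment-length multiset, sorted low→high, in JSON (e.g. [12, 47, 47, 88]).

Site scan:
  JekIV (GTAAA, off=1): starts [33, 65, 101, 126, 134, 147, 183, 196] → cuts [34, 66, 102, 127, 135, 148, 184, 197]
  CdoIX (GGTCGA, off=0): starts [3, 9, 17, 23, 42, 59, 81, 87, 94, 113, 140, 152, 158, 166, 172, 210] → cuts [3, 9, 17, 23, 42, 59, 81, 87, 94, 113, 140, 152, 158, 166, 172, 210]

Pooled cuts: [3, 9, 17, 23, 34, 42, 59, 66, 81, 87, 94, 102, 113, 127, 135, 140, 148, 152, 158, 166, 172, 184, 197, 210]

Fragments:
  [0,3): 3 bp
  [3,9): 6 bp
  [9,17): 8 bp
  [17,23): 6 bp
  [23,34): 11 bp
  [34,42): 8 bp
  [42,59): 17 bp
  [59,66): 7 bp
  [66,81): 15 bp
  [81,87): 6 bp
  [87,94): 7 bp
  [94,102): 8 bp
  [102,113): 11 bp
  [113,127): 14 bp
  [127,135): 8 bp
  [135,140): 5 bp
  [140,148): 8 bp
  [148,152): 4 bp
  [152,158): 6 bp
  [158,166): 8 bp
  [166,172): 6 bp
  [172,184): 12 bp
  [184,197): 13 bp
  [197,210): 13 bp
  [210,216): 6 bp

[3,4,5,6,6,6,6,6,6,7,7,8,8,8,8,8,8,11,11,12,13,13,14,15,17]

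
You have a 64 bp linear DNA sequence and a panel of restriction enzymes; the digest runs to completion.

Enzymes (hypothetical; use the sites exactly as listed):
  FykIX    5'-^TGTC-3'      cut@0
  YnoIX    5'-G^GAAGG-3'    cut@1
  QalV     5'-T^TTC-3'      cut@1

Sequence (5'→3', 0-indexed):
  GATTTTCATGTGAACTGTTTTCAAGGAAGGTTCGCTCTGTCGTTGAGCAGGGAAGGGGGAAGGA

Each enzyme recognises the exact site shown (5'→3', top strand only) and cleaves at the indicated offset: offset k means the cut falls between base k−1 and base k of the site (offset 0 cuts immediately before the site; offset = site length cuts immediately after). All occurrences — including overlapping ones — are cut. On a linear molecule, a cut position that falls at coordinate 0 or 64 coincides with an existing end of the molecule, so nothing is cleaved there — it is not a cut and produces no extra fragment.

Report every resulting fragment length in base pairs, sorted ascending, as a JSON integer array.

Site scan:
  FykIX (TGTC, off=0): starts [37] → cuts [37]
  YnoIX (GGAAGG, off=1): starts [24, 50, 57] → cuts [25, 51, 58]
  QalV (TTTC, off=1): starts [3, 18] → cuts [4, 19]

Pooled cuts: [4, 19, 25, 37, 51, 58]

Fragment lengths:
  [0,4): 4 bp
  [4,19): 15 bp
  [19,25): 6 bp
  [25,37): 12 bp
  [37,51): 14 bp
  [51,58): 7 bp
  [58,64): 6 bp

[4,6,6,7,12,14,15]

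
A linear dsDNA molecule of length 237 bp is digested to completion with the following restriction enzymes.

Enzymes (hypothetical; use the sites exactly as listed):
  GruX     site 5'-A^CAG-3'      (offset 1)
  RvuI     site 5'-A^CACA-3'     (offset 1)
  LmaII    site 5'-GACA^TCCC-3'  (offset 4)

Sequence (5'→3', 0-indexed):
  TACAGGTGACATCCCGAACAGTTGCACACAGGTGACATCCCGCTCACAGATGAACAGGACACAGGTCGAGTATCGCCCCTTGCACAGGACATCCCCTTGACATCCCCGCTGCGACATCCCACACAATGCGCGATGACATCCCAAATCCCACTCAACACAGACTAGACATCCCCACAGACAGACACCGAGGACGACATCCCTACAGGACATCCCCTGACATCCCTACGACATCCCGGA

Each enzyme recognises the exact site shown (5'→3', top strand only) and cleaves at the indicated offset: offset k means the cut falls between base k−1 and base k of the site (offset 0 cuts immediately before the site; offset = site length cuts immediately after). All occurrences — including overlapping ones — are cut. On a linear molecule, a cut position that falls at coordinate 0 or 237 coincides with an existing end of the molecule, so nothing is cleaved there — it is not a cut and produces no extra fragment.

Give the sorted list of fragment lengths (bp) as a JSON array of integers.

Scan for sites:
  GruX ACAG/1: at [1, 17, 27, 45, 53, 60, 83, 156, 173, 177, 201] ⇒ [2, 18, 28, 46, 54, 61, 84, 157, 174, 178, 202]
  RvuI ACACA/1: at [25, 58, 120, 154] ⇒ [26, 59, 121, 155]
  LmaII GACATCCC/4: at [7, 33, 87, 98, 112, 134, 164, 192, 205, 215, 226] ⇒ [11, 37, 91, 102, 116, 138, 168, 196, 209, 219, 230]

All cut coordinates (distinct, sorted): [2, 11, 18, 26, 28, 37, 46, 54, 59, 61, 84, 91, 102, 116, 121, 138, 155, 157, 168, 174, 178, 196, 202, 209, 219, 230]

Fragments:
  [0,2): 2 bp
  [2,11): 9 bp
  [11,18): 7 bp
  [18,26): 8 bp
  [26,28): 2 bp
  [28,37): 9 bp
  [37,46): 9 bp
  [46,54): 8 bp
  [54,59): 5 bp
  [59,61): 2 bp
  [61,84): 23 bp
  [84,91): 7 bp
  [91,102): 11 bp
  [102,116): 14 bp
  [116,121): 5 bp
  [121,138): 17 bp
  [138,155): 17 bp
  [155,157): 2 bp
  [157,168): 11 bp
  [168,174): 6 bp
  [174,178): 4 bp
  [178,196): 18 bp
  [196,202): 6 bp
  [202,209): 7 bp
  [209,219): 10 bp
  [219,230): 11 bp
  [230,237): 7 bp

[2,2,2,2,4,5,5,6,6,7,7,7,7,8,8,9,9,9,10,11,11,11,14,17,17,18,23]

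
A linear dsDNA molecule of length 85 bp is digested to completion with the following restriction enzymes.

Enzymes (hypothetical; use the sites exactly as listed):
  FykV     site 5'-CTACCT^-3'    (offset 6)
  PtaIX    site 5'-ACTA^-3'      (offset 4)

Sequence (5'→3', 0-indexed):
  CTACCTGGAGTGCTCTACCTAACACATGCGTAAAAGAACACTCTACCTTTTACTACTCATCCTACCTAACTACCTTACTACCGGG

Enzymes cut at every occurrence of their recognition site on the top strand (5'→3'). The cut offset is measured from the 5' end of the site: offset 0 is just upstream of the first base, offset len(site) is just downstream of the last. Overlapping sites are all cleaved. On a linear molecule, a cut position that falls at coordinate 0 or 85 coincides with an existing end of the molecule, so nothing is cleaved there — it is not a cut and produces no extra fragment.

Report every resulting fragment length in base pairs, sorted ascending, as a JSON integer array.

Scan for sites:
  FykV (CTACCT, off=6): starts [0, 14, 42, 61, 69] → cuts [6, 20, 48, 67, 75]
  PtaIX (ACTA, off=4): starts [51, 68, 76] → cuts [55, 72, 80]

All cut coordinates (distinct, sorted): [6, 20, 48, 55, 67, 72, 75, 80]

Fragments:
  [0,6): 6 bp
  [6,20): 14 bp
  [20,48): 28 bp
  [48,55): 7 bp
  [55,67): 12 bp
  [67,72): 5 bp
  [72,75): 3 bp
  [75,80): 5 bp
  [80,85): 5 bp

[3,5,5,5,6,7,12,14,28]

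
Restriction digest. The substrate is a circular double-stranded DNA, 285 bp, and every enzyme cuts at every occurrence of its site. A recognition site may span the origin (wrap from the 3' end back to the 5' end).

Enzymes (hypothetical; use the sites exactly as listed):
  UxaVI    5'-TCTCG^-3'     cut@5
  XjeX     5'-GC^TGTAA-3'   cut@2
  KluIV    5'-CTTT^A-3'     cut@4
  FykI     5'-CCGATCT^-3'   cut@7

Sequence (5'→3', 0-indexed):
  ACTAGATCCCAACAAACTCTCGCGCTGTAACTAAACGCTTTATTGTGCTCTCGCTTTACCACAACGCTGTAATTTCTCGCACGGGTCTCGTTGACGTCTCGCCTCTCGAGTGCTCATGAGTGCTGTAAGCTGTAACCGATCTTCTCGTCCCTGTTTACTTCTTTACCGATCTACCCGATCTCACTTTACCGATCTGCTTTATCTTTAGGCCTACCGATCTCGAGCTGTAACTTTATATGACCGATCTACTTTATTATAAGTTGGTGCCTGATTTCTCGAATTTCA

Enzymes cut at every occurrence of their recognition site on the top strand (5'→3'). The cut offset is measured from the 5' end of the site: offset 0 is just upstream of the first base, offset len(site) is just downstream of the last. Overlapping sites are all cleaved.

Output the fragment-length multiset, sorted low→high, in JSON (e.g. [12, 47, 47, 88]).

Scan for sites:
  UxaVI (TCTCG, off=5): starts [17, 48, 74, 85, 96, 103, 142, 217, 273] → cuts [22, 53, 79, 90, 101, 108, 147, 222, 278]
  XjeX (GCTGTAA, off=2): starts [23, 65, 121, 128, 223] → cuts [25, 67, 123, 130, 225]
  KluIV (CTTTA, off=4): starts [37, 53, 160, 183, 196, 202, 230, 248] → cuts [41, 57, 164, 187, 200, 206, 234, 252]
  FykI (CCGATCT, off=7): starts [135, 165, 174, 188, 213, 240] → cuts [142, 172, 181, 195, 220, 247]

All cut coordinates (distinct, sorted): [22, 25, 41, 53, 57, 67, 79, 90, 101, 108, 123, 130, 142, 147, 164, 172, 181, 187, 195, 200, 206, 220, 222, 225, 234, 247, 252, 278]

Fragments:
  22→25: 3 bp
  25→41: 16 bp
  41→53: 12 bp
  53→57: 4 bp
  57→67: 10 bp
  67→79: 12 bp
  79→90: 11 bp
  90→101: 11 bp
  101→108: 7 bp
  108→123: 15 bp
  123→130: 7 bp
  130→142: 12 bp
  142→147: 5 bp
  147→164: 17 bp
  164→172: 8 bp
  172→181: 9 bp
  181→187: 6 bp
  187→195: 8 bp
  195→200: 5 bp
  200→206: 6 bp
  206→220: 14 bp
  220→222: 2 bp
  222→225: 3 bp
  225→234: 9 bp
  234→247: 13 bp
  247→252: 5 bp
  252→278: 26 bp
  278→22 (wrap): 285-278+22 = 29 bp

[2,3,3,4,5,5,5,6,6,7,7,8,8,9,9,10,11,11,12,12,12,13,14,15,16,17,26,29]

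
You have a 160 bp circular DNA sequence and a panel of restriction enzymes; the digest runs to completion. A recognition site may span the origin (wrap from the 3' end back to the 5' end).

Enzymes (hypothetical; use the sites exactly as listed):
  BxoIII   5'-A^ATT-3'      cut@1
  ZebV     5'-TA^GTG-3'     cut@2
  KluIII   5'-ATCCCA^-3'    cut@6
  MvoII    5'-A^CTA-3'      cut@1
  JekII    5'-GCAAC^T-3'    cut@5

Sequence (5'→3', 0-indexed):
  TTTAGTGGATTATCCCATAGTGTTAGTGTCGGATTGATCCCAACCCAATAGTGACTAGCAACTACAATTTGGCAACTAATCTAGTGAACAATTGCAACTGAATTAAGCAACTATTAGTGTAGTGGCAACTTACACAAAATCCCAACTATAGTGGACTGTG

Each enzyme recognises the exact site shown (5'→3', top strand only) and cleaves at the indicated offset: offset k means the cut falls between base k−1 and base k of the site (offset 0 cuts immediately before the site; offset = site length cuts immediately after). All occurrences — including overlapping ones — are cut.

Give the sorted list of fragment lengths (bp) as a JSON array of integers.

[1,1,1,1,2,3,4,4,5,5,5,6,7,7,7,8,8,8,9,9,13,14,15,17]

Site scan:
  BxoIII (AATT, off=1): starts [65, 89, 100] → cuts [66, 90, 101]
  ZebV (TAGTG, off=2): starts [2, 17, 23, 48, 81, 114, 119, 148] → cuts [4, 19, 25, 50, 83, 116, 121, 150]
  KluIII (ATCCCA, off=6): starts [11, 36, 138] → cuts [17, 42, 144]
  MvoII (ACTA, off=1): starts [53, 60, 74, 109, 144] → cuts [54, 61, 75, 110, 145]
  JekII (GCAACT, off=5): starts [57, 71, 93, 106, 124] → cuts [62, 76, 98, 111, 129]

All cut coordinates (distinct, sorted): [4, 17, 19, 25, 42, 50, 54, 61, 62, 66, 75, 76, 83, 90, 98, 101, 110, 111, 116, 121, 129, 144, 145, 150]

Fragment lengths:
  4→17: 13 bp
  17→19: 2 bp
  19→25: 6 bp
  25→42: 17 bp
  42→50: 8 bp
  50→54: 4 bp
  54→61: 7 bp
  61→62: 1 bp
  62→66: 4 bp
  66→75: 9 bp
  75→76: 1 bp
  76→83: 7 bp
  83→90: 7 bp
  90→98: 8 bp
  98→101: 3 bp
  101→110: 9 bp
  110→111: 1 bp
  111→116: 5 bp
  116→121: 5 bp
  121→129: 8 bp
  129→144: 15 bp
  144→145: 1 bp
  145→150: 5 bp
  150→4 (wrap): 160-150+4 = 14 bp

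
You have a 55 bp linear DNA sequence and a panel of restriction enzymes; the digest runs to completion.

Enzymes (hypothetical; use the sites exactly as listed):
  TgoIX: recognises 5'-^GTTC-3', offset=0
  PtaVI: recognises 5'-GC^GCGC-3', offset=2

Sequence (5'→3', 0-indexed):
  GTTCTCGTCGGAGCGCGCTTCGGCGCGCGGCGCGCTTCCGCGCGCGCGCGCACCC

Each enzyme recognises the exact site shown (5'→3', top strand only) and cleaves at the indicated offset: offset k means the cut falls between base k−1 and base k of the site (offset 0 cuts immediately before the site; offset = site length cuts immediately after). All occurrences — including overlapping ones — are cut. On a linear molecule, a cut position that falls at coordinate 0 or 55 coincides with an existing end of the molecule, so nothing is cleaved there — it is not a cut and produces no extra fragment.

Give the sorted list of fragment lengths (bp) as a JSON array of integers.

[2,2,2,7,8,10,10,14]

Per-enzyme occurrences:
  TgoIX (GTTC, off=0): starts [0] → cuts [] (position 0 is a terminus of the linear molecule — no cut)
  PtaVI (GCGCGC, off=2): starts [12, 22, 29, 39, 41, 43, 45] → cuts [14, 24, 31, 41, 43, 45, 47]

Pooled cuts: [14, 24, 31, 41, 43, 45, 47]

Fragments:
  [0,14): 14 bp
  [14,24): 10 bp
  [24,31): 7 bp
  [31,41): 10 bp
  [41,43): 2 bp
  [43,45): 2 bp
  [45,47): 2 bp
  [47,55): 8 bp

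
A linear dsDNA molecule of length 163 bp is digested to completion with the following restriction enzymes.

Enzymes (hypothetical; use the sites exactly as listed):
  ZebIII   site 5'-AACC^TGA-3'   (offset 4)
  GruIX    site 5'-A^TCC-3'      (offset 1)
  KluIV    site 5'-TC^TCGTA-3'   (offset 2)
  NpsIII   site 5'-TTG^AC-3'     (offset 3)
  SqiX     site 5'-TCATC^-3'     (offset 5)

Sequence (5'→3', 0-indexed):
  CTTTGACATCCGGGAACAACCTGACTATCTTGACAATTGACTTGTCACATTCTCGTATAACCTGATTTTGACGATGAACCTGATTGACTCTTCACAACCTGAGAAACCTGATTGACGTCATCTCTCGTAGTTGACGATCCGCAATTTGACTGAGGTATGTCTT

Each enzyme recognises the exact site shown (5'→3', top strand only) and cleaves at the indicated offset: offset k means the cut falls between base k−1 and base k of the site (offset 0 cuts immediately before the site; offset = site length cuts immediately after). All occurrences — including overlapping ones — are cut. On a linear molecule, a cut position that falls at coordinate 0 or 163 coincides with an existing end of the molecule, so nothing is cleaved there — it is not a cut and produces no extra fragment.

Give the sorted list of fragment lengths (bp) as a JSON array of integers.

[2,3,4,5,6,6,7,8,8,9,9,10,10,11,11,13,13,13,15]

Scan for sites:
  ZebIII (AACCTGA, off=4): starts [17, 58, 76, 95, 104] → cuts [21, 62, 80, 99, 108]
  GruIX (ATCC, off=1): starts [7, 136] → cuts [8, 137]
  KluIV (TCTCGTA, off=2): starts [50, 122] → cuts [52, 124]
  NpsIII (TTGAC, off=3): starts [2, 29, 36, 67, 83, 111, 130, 145] → cuts [5, 32, 39, 70, 86, 114, 133, 148]
  SqiX (TCATC, off=5): starts [117] → cuts [122]

All cut coordinates (distinct, sorted): [5, 8, 21, 32, 39, 52, 62, 70, 80, 86, 99, 108, 114, 122, 124, 133, 137, 148]

Fragment lengths:
  [0,5): 5 bp
  [5,8): 3 bp
  [8,21): 13 bp
  [21,32): 11 bp
  [32,39): 7 bp
  [39,52): 13 bp
  [52,62): 10 bp
  [62,70): 8 bp
  [70,80): 10 bp
  [80,86): 6 bp
  [86,99): 13 bp
  [99,108): 9 bp
  [108,114): 6 bp
  [114,122): 8 bp
  [122,124): 2 bp
  [124,133): 9 bp
  [133,137): 4 bp
  [137,148): 11 bp
  [148,163): 15 bp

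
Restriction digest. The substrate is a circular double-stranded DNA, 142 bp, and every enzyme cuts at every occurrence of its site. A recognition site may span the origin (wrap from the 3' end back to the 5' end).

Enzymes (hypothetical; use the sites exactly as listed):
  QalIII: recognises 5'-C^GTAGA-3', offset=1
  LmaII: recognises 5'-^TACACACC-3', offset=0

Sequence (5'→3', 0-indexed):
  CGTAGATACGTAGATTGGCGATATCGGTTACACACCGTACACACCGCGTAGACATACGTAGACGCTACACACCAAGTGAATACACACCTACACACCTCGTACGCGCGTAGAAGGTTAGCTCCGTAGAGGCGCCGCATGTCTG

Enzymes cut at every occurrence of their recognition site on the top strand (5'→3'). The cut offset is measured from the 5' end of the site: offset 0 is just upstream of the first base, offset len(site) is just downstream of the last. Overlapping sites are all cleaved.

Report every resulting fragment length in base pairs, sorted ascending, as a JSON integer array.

[8,8,8,9,10,10,15,16,18,19,21]

Per-enzyme occurrences:
  QalIII (CGTAGA, off=1): starts [0, 8, 46, 56, 105, 121] → cuts [1, 9, 47, 57, 106, 122]
  LmaII (TACACACC, off=0): starts [28, 37, 65, 80, 88] → cuts [28, 37, 65, 80, 88]

All cut coordinates (distinct, sorted): [1, 9, 28, 37, 47, 57, 65, 80, 88, 106, 122]

Fragment lengths:
  1→9: 8 bp
  9→28: 19 bp
  28→37: 9 bp
  37→47: 10 bp
  47→57: 10 bp
  57→65: 8 bp
  65→80: 15 bp
  80→88: 8 bp
  88→106: 18 bp
  106→122: 16 bp
  122→1 (wrap): 142-122+1 = 21 bp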